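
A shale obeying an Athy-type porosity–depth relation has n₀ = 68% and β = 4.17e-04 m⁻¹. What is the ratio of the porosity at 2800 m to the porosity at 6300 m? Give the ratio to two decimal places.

4.30

Working in km (1 km = 1000 m; β in km⁻¹ = β in m⁻¹ × 1000):
n(z₁)/n(z₂) = e^(−β·z₁)/e^(−β·z₂) = e^{β(z₂−z₁)}
= exp(0.417 × 3.5) = exp(1.46) = 4.3038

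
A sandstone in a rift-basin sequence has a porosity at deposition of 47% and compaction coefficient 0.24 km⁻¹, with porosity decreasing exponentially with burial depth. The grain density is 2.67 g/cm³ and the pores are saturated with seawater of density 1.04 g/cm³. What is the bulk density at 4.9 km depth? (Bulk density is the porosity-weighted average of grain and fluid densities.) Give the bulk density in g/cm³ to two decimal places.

2.43 g/cm³

Porosity at depth: phi = 0.47·exp(−0.24×4.9) = 0.47×0.3085 = 0.1450
Bulk density: ρ_b = (1−phi)ρ_g + phi·ρ_f = 0.8550×2.67 + 0.1450×1.04
       = 2.283 + 0.151 = 2.434 g/cm³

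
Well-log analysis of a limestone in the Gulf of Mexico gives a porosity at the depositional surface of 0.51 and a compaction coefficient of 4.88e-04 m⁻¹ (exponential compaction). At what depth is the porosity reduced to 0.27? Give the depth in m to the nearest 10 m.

1300 m

Working in km (1 km = 1000 m; c in km⁻¹ = c in m⁻¹ × 1000):
Invert Athy's law: Z = ln(phi₀/phi) / c
Z = ln(0.51/0.27) / 0.488 = ln(1.889) / 0.488 = 0.6360 / 0.488 = 1.303 km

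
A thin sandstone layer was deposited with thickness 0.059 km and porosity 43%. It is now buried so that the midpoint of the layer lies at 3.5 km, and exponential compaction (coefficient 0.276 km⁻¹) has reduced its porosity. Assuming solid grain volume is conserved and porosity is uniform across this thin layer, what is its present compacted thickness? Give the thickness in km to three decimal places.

Porosity at 3.5 km: phi = 0.43·exp(−0.276×3.5) = 0.1637
Solid-volume conservation: h(1−phi) = h₀(1−phi₀) ⇒ h = h₀·(1−phi₀)/(1−phi)
h = 0.059 × (1 − 0.43)/(1 − 0.1637) = 0.059 × 0.6815 = 0.0402 km

0.040 km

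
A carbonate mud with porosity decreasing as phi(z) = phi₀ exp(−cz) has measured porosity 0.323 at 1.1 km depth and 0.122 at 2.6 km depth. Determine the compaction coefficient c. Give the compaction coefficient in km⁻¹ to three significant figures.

0.649 km⁻¹

Athy: phi(z) = phi₀ e^(−cz) ⇒ phi₁/phi₂ = e^{c(z₂−z₁)} ⇒ c = ln(phi₁/phi₂)/(z₂−z₁)
c = ln(0.323/0.122) / (2.6 − 1.1) = ln(2.648) / 1.5 = 0.9736 / 1.5 = 0.6491 km⁻¹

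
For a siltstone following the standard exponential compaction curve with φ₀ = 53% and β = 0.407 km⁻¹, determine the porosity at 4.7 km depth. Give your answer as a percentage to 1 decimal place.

7.8%

φ = φ₀·exp(−β·z) = 0.53 × exp(−0.407 × 4.7) = 0.53 × exp(−1.913)
  = 0.53 × 0.1477 = 0.0783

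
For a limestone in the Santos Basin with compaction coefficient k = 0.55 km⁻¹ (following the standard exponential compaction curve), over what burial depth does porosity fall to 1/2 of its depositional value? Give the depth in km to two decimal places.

φ/φ₀ = 1/2 ⇒ exp(−k·d) = 1/2 ⇒ d = ln(2) / k
d = 0.6931 / 0.55 = 1.260 km

1.26 km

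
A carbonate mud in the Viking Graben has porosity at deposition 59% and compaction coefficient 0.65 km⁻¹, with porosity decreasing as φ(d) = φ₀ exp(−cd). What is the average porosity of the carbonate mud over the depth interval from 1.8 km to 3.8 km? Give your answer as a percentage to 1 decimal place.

⟨φ⟩ = (1/(d₂−d₁)) ∫ φ₀ e^(−cd) dd = φ₀·(e^(−c·d₁) − e^(−c·d₂)) / (c·(d₂−d₁))
e^(−0.65×1.8) = 0.3104; e^(−0.65×3.8) = 0.0846
⟨φ⟩ = 0.59 × (0.3104 − 0.0846) / (0.65 × 2) = 0.59 × 0.1737 = 0.1025

10.2%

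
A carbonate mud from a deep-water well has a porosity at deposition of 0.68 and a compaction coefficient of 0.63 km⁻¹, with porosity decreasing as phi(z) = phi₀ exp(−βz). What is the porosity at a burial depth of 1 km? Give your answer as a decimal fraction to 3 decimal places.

phi = phi₀·exp(−β·z) = 0.68 × exp(−0.63 × 1) = 0.68 × exp(−0.63)
  = 0.68 × 0.5326 = 0.3622

0.362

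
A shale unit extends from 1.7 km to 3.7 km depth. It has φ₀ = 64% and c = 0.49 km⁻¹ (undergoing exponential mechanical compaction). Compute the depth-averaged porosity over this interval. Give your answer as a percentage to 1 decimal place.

17.7%

⟨φ⟩ = (1/(d₂−d₁)) ∫ φ₀ e^(−cd) dd = φ₀·(e^(−c·d₁) − e^(−c·d₂)) / (c·(d₂−d₁))
e^(−0.49×1.7) = 0.4347; e^(−0.49×3.7) = 0.1632
⟨φ⟩ = 0.64 × (0.4347 − 0.1632) / (0.49 × 2) = 0.64 × 0.2771 = 0.1774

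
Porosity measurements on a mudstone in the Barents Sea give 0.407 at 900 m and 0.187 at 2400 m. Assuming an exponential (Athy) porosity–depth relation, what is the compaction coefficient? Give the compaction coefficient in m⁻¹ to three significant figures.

0.000518 m⁻¹

Working in km (1 km = 1000 m; c in km⁻¹ = c in m⁻¹ × 1000):
Athy: n(z) = n₀ e^(−cz) ⇒ n₁/n₂ = e^{c(z₂−z₁)} ⇒ c = ln(n₁/n₂)/(z₂−z₁)
c = ln(0.407/0.187) / (2.4 − 0.9) = ln(2.176) / 1.5 = 0.7777 / 1.5 = 0.5185 km⁻¹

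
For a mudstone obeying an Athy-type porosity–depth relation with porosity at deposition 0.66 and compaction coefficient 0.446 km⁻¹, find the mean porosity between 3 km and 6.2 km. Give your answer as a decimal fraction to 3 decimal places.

⟨phi⟩ = (1/(d₂−d₁)) ∫ phi₀ e^(−βd) dd = phi₀·(e^(−β·d₁) − e^(−β·d₂)) / (β·(d₂−d₁))
e^(−0.446×3) = 0.2624; e^(−0.446×6.2) = 0.0630
⟨phi⟩ = 0.66 × (0.2624 − 0.0630) / (0.446 × 3.2) = 0.66 × 0.1397 = 0.0922

0.092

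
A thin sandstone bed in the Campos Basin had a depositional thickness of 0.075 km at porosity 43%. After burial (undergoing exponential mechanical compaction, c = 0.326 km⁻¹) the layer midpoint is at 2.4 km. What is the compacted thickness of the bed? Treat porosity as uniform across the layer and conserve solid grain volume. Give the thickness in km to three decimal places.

0.053 km

Porosity at 2.4 km: φ = 0.43·exp(−0.326×2.4) = 0.1966
Solid-volume conservation: h(1−φ) = h₀(1−φ₀) ⇒ h = h₀·(1−φ₀)/(1−φ)
h = 0.075 × (1 − 0.43)/(1 − 0.1966) = 0.075 × 0.7095 = 0.0532 km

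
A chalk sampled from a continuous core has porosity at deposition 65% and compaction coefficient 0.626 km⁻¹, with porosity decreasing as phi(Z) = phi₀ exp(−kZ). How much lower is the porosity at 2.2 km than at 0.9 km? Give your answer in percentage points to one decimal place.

20.6 percentage points

phi(0.9) = 0.65·e^(−0.626×0.9) = 0.3700
phi(2.2) = 0.65·e^(−0.626×2.2) = 0.1640
Δphi = 0.3700 − 0.1640 = 0.2060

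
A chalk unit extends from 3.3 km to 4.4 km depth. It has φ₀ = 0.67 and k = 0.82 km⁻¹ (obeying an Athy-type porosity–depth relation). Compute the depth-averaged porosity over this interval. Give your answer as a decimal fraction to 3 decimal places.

⟨φ⟩ = (1/(Z₂−Z₁)) ∫ φ₀ e^(−kZ) dZ = φ₀·(e^(−k·Z₁) − e^(−k·Z₂)) / (k·(Z₂−Z₁))
e^(−0.82×3.3) = 0.0668; e^(−0.82×4.4) = 0.0271
⟨φ⟩ = 0.67 × (0.0668 − 0.0271) / (0.82 × 1.1) = 0.67 × 0.0440 = 0.0295

0.029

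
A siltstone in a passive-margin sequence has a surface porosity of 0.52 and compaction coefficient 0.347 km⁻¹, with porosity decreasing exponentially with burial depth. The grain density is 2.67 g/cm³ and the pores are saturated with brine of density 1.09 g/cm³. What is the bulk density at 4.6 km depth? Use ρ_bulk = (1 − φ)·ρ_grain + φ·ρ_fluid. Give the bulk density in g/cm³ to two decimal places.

2.50 g/cm³

Porosity at depth: n = 0.52·exp(−0.347×4.6) = 0.52×0.2027 = 0.1054
Bulk density: ρ_b = (1−n)ρ_g + n·ρ_f = 0.8946×2.67 + 0.1054×1.09
       = 2.389 + 0.115 = 2.503 g/cm³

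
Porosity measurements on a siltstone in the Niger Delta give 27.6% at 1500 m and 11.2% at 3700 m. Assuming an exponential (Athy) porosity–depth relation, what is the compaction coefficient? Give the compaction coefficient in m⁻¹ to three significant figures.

0.000410 m⁻¹

Working in km (1 km = 1000 m; c in km⁻¹ = c in m⁻¹ × 1000):
Athy: φ(z) = φ₀ e^(−cz) ⇒ φ₁/φ₂ = e^{c(z₂−z₁)} ⇒ c = ln(φ₁/φ₂)/(z₂−z₁)
c = ln(0.276/0.112) / (3.7 − 1.5) = ln(2.464) / 2.2 = 0.9019 / 2.2 = 0.41 km⁻¹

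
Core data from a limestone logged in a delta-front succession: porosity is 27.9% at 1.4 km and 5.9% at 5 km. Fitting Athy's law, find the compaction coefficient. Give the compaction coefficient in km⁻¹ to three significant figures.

0.432 km⁻¹

Athy: φ(d) = φ₀ e^(−βd) ⇒ φ₁/φ₂ = e^{β(d₂−d₁)} ⇒ β = ln(φ₁/φ₂)/(d₂−d₁)
β = ln(0.279/0.059) / (5 − 1.4) = ln(4.729) / 3.6 = 1.5537 / 3.6 = 0.4316 km⁻¹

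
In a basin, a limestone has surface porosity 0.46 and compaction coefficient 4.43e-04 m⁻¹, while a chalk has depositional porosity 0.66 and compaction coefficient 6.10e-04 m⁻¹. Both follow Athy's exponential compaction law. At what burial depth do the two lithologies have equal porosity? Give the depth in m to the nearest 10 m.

2160 m

Working in km (1 km = 1000 m; β in km⁻¹ = β in m⁻¹ × 1000):
Set n₀ₐ e^(−βₐZ) = n₀ᵦ e^(−βᵦZ) ⇒ ln(n₀ₐ/n₀ᵦ) = (βₐ − βᵦ)·Z
Z = ln(0.46/0.66) / (0.443 − 0.61) = -0.3610 / -0.167 = 2.162 km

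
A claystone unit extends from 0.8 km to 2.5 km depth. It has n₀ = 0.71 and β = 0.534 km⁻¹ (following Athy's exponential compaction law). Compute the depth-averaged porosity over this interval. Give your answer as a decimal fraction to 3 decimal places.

⟨n⟩ = (1/(Z₂−Z₁)) ∫ n₀ e^(−βZ) dZ = n₀·(e^(−β·Z₁) − e^(−β·Z₂)) / (β·(Z₂−Z₁))
e^(−0.534×0.8) = 0.6523; e^(−0.534×2.5) = 0.2632
⟨n⟩ = 0.71 × (0.6523 − 0.2632) / (0.534 × 1.7) = 0.71 × 0.4287 = 0.3044

0.304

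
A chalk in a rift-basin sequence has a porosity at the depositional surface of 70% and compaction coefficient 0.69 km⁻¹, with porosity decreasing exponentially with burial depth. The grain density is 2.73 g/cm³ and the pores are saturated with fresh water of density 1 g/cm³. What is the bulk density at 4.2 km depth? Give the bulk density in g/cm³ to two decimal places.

2.66 g/cm³

Porosity at depth: φ = 0.7·exp(−0.69×4.2) = 0.7×0.0551 = 0.0386
Bulk density: ρ_b = (1−φ)ρ_g + φ·ρ_f = 0.9614×2.73 + 0.0386×1
       = 2.625 + 0.039 = 2.663 g/cm³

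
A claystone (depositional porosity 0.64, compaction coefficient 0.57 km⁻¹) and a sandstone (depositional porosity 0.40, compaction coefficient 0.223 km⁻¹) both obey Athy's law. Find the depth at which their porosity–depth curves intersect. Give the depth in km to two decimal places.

1.35 km

Set phi₀ₐ e^(−βₐz) = phi₀ᵦ e^(−βᵦz) ⇒ ln(phi₀ₐ/phi₀ᵦ) = (βₐ − βᵦ)·z
z = ln(0.64/0.4) / (0.57 − 0.223) = 0.4700 / 0.347 = 1.354 km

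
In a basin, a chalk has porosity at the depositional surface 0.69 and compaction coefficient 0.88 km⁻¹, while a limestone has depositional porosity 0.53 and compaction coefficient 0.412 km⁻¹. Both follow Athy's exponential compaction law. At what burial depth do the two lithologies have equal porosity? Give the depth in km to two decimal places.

0.56 km

Set φ₀ₐ e^(−kₐz) = φ₀ᵦ e^(−kᵦz) ⇒ ln(φ₀ₐ/φ₀ᵦ) = (kₐ − kᵦ)·z
z = ln(0.69/0.53) / (0.88 − 0.412) = 0.2638 / 0.468 = 0.564 km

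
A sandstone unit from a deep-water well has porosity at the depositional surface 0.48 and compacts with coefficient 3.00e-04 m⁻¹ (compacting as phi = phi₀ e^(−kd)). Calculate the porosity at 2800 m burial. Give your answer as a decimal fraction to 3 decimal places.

0.207

Working in km (1 km = 1000 m; k in km⁻¹ = k in m⁻¹ × 1000):
phi = phi₀·exp(−k·d) = 0.48 × exp(−0.3 × 2.8) = 0.48 × exp(−0.84)
  = 0.48 × 0.4317 = 0.2072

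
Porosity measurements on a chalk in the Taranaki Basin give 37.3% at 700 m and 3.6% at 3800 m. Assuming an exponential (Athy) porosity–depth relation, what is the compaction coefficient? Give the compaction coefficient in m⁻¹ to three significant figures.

0.000754 m⁻¹

Working in km (1 km = 1000 m; k in km⁻¹ = k in m⁻¹ × 1000):
Athy: phi(d) = phi₀ e^(−kd) ⇒ phi₁/phi₂ = e^{k(d₂−d₁)} ⇒ k = ln(phi₁/phi₂)/(d₂−d₁)
k = ln(0.373/0.036) / (3.8 − 0.7) = ln(10.36) / 3.1 = 2.3381 / 3.1 = 0.7542 km⁻¹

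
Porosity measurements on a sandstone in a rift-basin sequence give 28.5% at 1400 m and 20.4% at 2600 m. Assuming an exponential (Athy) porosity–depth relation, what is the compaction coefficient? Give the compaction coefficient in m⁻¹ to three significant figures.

0.000279 m⁻¹

Working in km (1 km = 1000 m; c in km⁻¹ = c in m⁻¹ × 1000):
Athy: φ(Z) = φ₀ e^(−cZ) ⇒ φ₁/φ₂ = e^{c(Z₂−Z₁)} ⇒ c = ln(φ₁/φ₂)/(Z₂−Z₁)
c = ln(0.285/0.204) / (2.6 − 1.4) = ln(1.397) / 1.2 = 0.3344 / 1.2 = 0.2786 km⁻¹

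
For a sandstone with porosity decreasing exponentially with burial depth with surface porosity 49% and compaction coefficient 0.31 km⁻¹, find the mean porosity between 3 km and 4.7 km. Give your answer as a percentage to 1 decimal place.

15.0%

⟨n⟩ = (1/(z₂−z₁)) ∫ n₀ e^(−kz) dz = n₀·(e^(−k·z₁) − e^(−k·z₂)) / (k·(z₂−z₁))
e^(−0.31×3) = 0.3946; e^(−0.31×4.7) = 0.2329
⟨n⟩ = 0.49 × (0.3946 − 0.2329) / (0.31 × 1.7) = 0.49 × 0.3067 = 0.1503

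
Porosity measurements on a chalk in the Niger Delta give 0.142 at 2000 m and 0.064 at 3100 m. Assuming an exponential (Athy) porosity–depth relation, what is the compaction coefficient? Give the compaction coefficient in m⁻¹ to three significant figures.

0.000724 m⁻¹

Working in km (1 km = 1000 m; k in km⁻¹ = k in m⁻¹ × 1000):
Athy: phi(Z) = phi₀ e^(−kZ) ⇒ phi₁/phi₂ = e^{k(Z₂−Z₁)} ⇒ k = ln(phi₁/phi₂)/(Z₂−Z₁)
k = ln(0.142/0.064) / (3.1 − 2) = ln(2.219) / 1.1 = 0.7969 / 1.1 = 0.7245 km⁻¹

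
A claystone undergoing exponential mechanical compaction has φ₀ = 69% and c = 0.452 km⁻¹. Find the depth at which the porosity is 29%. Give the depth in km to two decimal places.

1.92 km

Invert Athy's law: z = ln(φ₀/φ) / c
z = ln(0.69/0.29) / 0.452 = ln(2.379) / 0.452 = 0.8668 / 0.452 = 1.918 km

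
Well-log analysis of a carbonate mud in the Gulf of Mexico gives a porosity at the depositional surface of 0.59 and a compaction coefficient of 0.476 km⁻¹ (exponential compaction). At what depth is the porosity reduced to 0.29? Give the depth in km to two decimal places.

1.49 km

Invert Athy's law: z = ln(n₀/n) / c
z = ln(0.59/0.29) / 0.476 = ln(2.034) / 0.476 = 0.7102 / 0.476 = 1.492 km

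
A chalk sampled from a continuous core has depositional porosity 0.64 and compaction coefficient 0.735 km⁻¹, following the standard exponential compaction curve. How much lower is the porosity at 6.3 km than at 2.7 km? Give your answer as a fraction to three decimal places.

0.082

phi(2.7) = 0.64·e^(−0.735×2.7) = 0.0880
phi(6.3) = 0.64·e^(−0.735×6.3) = 0.0062
Δphi = 0.0880 − 0.0062 = 0.0817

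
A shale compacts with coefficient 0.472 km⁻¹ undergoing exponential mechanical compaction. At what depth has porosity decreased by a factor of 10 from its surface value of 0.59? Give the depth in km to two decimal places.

phi/phi₀ = 1/10 ⇒ exp(−β·z) = 1/10 ⇒ z = ln(10) / β
z = 2.3026 / 0.472 = 4.878 km

4.88 km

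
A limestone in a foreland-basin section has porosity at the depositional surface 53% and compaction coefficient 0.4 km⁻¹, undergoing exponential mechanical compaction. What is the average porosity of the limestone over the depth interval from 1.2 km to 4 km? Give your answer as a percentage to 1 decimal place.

⟨n⟩ = (1/(Z₂−Z₁)) ∫ n₀ e^(−kZ) dZ = n₀·(e^(−k·Z₁) − e^(−k·Z₂)) / (k·(Z₂−Z₁))
e^(−0.4×1.2) = 0.6188; e^(−0.4×4) = 0.2019
⟨n⟩ = 0.53 × (0.6188 − 0.2019) / (0.4 × 2.8) = 0.53 × 0.3722 = 0.1973

19.7%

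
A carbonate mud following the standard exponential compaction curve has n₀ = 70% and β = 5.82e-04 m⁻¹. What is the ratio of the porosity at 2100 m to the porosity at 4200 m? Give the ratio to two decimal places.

Working in km (1 km = 1000 m; β in km⁻¹ = β in m⁻¹ × 1000):
n(Z₁)/n(Z₂) = e^(−β·Z₁)/e^(−β·Z₂) = e^{β(Z₂−Z₁)}
= exp(0.582 × 2.1) = exp(1.222) = 3.3946

3.39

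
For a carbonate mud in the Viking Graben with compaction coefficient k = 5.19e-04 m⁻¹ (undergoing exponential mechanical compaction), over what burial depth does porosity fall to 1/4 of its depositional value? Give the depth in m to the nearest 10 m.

Working in km (1 km = 1000 m; k in km⁻¹ = k in m⁻¹ × 1000):
phi/phi₀ = 1/4 ⇒ exp(−k·Z) = 1/4 ⇒ Z = ln(4) / k
Z = 1.3863 / 0.519 = 2.671 km

2670 m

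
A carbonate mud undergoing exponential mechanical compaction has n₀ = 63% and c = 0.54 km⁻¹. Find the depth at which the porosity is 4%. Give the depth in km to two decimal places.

Invert Athy's law: Z = ln(n₀/n) / c
Z = ln(0.63/0.04) / 0.54 = ln(15.75) / 0.54 = 2.7568 / 0.54 = 5.105 km

5.11 km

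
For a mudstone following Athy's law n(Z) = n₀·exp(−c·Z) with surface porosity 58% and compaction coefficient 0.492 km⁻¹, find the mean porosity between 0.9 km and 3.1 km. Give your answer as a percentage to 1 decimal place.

22.8%

⟨n⟩ = (1/(Z₂−Z₁)) ∫ n₀ e^(−cZ) dZ = n₀·(e^(−c·Z₁) − e^(−c·Z₂)) / (c·(Z₂−Z₁))
e^(−0.492×0.9) = 0.6422; e^(−0.492×3.1) = 0.2176
⟨n⟩ = 0.58 × (0.6422 − 0.2176) / (0.492 × 2.2) = 0.58 × 0.3923 = 0.2276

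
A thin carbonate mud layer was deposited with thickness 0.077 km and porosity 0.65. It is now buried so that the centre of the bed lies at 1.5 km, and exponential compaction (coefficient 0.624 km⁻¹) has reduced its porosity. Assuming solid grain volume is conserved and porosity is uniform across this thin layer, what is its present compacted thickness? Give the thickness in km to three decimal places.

Porosity at 1.5 km: φ = 0.65·exp(−0.624×1.5) = 0.2549
Solid-volume conservation: h(1−φ) = h₀(1−φ₀) ⇒ h = h₀·(1−φ₀)/(1−φ)
h = 0.077 × (1 − 0.65)/(1 − 0.2549) = 0.077 × 0.4698 = 0.0362 km

0.036 km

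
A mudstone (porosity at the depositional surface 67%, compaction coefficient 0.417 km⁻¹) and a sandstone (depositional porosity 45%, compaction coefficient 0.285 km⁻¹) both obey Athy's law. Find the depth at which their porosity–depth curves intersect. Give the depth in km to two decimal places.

3.02 km

Set n₀ₐ e^(−kₐd) = n₀ᵦ e^(−kᵦd) ⇒ ln(n₀ₐ/n₀ᵦ) = (kₐ − kᵦ)·d
d = ln(0.67/0.45) / (0.417 − 0.285) = 0.3980 / 0.132 = 3.015 km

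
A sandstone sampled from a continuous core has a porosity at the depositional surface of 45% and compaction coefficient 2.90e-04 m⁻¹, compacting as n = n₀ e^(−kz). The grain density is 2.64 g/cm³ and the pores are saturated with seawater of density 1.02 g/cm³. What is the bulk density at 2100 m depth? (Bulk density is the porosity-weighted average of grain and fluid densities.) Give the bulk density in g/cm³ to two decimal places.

Working in km (1 km = 1000 m; k in km⁻¹ = k in m⁻¹ × 1000):
Porosity at depth: n = 0.45·exp(−0.29×2.1) = 0.45×0.5439 = 0.2448
Bulk density: ρ_b = (1−n)ρ_g + n·ρ_f = 0.7552×2.64 + 0.2448×1.02
       = 1.994 + 0.250 = 2.244 g/cm³

2.24 g/cm³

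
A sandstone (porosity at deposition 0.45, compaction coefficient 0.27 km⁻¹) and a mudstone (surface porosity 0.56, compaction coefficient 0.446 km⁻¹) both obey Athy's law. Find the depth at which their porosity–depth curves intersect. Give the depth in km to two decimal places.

1.24 km

Set φ₀ₐ e^(−cₐZ) = φ₀ᵦ e^(−cᵦZ) ⇒ ln(φ₀ₐ/φ₀ᵦ) = (cₐ − cᵦ)·Z
Z = ln(0.45/0.56) / (0.27 − 0.446) = -0.2187 / -0.176 = 1.243 km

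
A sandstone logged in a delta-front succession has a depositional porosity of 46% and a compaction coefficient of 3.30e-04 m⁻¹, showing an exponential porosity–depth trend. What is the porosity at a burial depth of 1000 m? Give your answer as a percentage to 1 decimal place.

Working in km (1 km = 1000 m; β in km⁻¹ = β in m⁻¹ × 1000):
phi = phi₀·exp(−β·d) = 0.46 × exp(−0.33 × 1) = 0.46 × exp(−0.33)
  = 0.46 × 0.7189 = 0.3307

33.1%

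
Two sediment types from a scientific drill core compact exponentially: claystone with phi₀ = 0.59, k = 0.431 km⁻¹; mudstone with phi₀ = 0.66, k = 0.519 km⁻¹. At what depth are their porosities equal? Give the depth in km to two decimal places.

1.27 km

Set phi₀ₐ e^(−kₐd) = phi₀ᵦ e^(−kᵦd) ⇒ ln(phi₀ₐ/phi₀ᵦ) = (kₐ − kᵦ)·d
d = ln(0.59/0.66) / (0.431 − 0.519) = -0.1121 / -0.088 = 1.274 km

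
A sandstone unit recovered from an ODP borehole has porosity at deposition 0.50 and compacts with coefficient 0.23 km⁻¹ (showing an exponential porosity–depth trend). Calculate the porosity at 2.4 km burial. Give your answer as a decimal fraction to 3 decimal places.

φ = φ₀·exp(−k·Z) = 0.5 × exp(−0.23 × 2.4) = 0.5 × exp(−0.552)
  = 0.5 × 0.5758 = 0.2879

0.288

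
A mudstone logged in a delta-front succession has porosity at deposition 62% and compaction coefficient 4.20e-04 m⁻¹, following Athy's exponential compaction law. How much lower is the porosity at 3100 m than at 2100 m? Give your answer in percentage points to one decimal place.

Working in km (1 km = 1000 m; β in km⁻¹ = β in m⁻¹ × 1000):
n(2.1) = 0.62·e^(−0.42×2.1) = 0.2567
n(3.1) = 0.62·e^(−0.42×3.1) = 0.1686
Δn = 0.2567 − 0.1686 = 0.0880

8.8 percentage points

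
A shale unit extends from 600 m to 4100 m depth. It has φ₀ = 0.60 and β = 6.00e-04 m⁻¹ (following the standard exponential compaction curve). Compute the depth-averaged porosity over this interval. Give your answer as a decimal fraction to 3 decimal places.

0.175

Working in km (1 km = 1000 m; β in km⁻¹ = β in m⁻¹ × 1000):
⟨φ⟩ = (1/(Z₂−Z₁)) ∫ φ₀ e^(−βZ) dZ = φ₀·(e^(−β·Z₁) − e^(−β·Z₂)) / (β·(Z₂−Z₁))
e^(−0.6×0.6) = 0.6977; e^(−0.6×4.1) = 0.0854
⟨φ⟩ = 0.6 × (0.6977 − 0.0854) / (0.6 × 3.5) = 0.6 × 0.2915 = 0.1749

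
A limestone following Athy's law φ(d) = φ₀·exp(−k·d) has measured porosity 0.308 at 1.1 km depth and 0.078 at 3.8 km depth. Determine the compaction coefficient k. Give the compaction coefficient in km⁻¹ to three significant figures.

Athy: φ(d) = φ₀ e^(−kd) ⇒ φ₁/φ₂ = e^{k(d₂−d₁)} ⇒ k = ln(φ₁/φ₂)/(d₂−d₁)
k = ln(0.308/0.078) / (3.8 − 1.1) = ln(3.949) / 2.7 = 1.3734 / 2.7 = 0.5087 km⁻¹

0.509 km⁻¹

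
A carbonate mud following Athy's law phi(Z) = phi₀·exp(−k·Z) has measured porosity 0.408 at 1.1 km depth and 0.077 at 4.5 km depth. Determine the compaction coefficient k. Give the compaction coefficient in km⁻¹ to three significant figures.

Athy: phi(Z) = phi₀ e^(−kZ) ⇒ phi₁/phi₂ = e^{k(Z₂−Z₁)} ⇒ k = ln(phi₁/phi₂)/(Z₂−Z₁)
k = ln(0.408/0.077) / (4.5 − 1.1) = ln(5.299) / 3.4 = 1.6675 / 3.4 = 0.4904 km⁻¹

0.490 km⁻¹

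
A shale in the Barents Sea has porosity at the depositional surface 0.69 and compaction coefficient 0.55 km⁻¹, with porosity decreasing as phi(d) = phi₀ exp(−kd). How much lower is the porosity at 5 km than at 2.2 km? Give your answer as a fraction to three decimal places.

phi(2.2) = 0.69·e^(−0.55×2.2) = 0.2058
phi(5) = 0.69·e^(−0.55×5) = 0.0441
Δphi = 0.2058 − 0.0441 = 0.1616

0.162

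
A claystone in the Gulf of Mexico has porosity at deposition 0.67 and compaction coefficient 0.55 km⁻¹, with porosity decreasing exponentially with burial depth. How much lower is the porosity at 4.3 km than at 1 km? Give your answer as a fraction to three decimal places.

φ(1) = 0.67·e^(−0.55×1) = 0.3866
φ(4.3) = 0.67·e^(−0.55×4.3) = 0.0629
Δφ = 0.3866 − 0.0629 = 0.3236

0.324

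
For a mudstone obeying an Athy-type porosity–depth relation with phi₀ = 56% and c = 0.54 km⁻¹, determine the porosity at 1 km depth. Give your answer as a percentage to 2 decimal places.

phi = phi₀·exp(−c·z) = 0.56 × exp(−0.54 × 1) = 0.56 × exp(−0.54)
  = 0.56 × 0.5827 = 0.3263

32.63%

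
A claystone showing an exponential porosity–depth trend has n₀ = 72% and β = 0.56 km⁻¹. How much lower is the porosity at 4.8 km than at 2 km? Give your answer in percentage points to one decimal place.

18.6 percentage points

n(2) = 0.72·e^(−0.56×2) = 0.2349
n(4.8) = 0.72·e^(−0.56×4.8) = 0.0490
Δn = 0.2349 − 0.0490 = 0.1859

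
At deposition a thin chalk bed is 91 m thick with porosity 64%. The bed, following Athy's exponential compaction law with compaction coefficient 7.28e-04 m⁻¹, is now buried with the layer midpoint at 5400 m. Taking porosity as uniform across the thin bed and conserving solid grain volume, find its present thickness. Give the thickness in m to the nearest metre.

Working in km (1 km = 1000 m; β in km⁻¹ = β in m⁻¹ × 1000):
Porosity at 5.4 km: φ = 0.64·exp(−0.728×5.4) = 0.0126
Solid-volume conservation: h(1−φ) = h₀(1−φ₀) ⇒ h = h₀·(1−φ₀)/(1−φ)
h = 0.091 × (1 − 0.64)/(1 − 0.0126) = 0.091 × 0.3646 = 0.0332 km

33 m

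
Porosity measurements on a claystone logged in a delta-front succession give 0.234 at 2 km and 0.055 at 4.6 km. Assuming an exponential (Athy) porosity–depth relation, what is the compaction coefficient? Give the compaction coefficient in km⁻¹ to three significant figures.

0.557 km⁻¹

Athy: n(Z) = n₀ e^(−kZ) ⇒ n₁/n₂ = e^{k(Z₂−Z₁)} ⇒ k = ln(n₁/n₂)/(Z₂−Z₁)
k = ln(0.234/0.055) / (4.6 − 2) = ln(4.255) / 2.6 = 1.4480 / 2.6 = 0.5569 km⁻¹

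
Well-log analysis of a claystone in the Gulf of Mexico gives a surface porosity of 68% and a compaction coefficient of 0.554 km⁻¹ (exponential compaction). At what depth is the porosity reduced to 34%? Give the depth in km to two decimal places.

1.25 km

Invert Athy's law: z = ln(phi₀/phi) / c
z = ln(0.68/0.34) / 0.554 = ln(2) / 0.554 = 0.6931 / 0.554 = 1.251 km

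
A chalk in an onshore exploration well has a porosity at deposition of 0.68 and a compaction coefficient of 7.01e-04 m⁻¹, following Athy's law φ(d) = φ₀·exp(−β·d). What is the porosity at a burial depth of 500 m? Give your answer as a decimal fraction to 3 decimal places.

Working in km (1 km = 1000 m; β in km⁻¹ = β in m⁻¹ × 1000):
φ = φ₀·exp(−β·d) = 0.68 × exp(−0.701 × 0.5) = 0.68 × exp(−0.3505)
  = 0.68 × 0.7043 = 0.4789

0.479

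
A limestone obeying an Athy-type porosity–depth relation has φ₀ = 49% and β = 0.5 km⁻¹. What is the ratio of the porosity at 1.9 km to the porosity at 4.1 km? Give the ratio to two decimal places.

3.00

φ(Z₁)/φ(Z₂) = e^(−β·Z₁)/e^(−β·Z₂) = e^{β(Z₂−Z₁)}
= exp(0.5 × 2.2) = exp(1.1) = 3.0042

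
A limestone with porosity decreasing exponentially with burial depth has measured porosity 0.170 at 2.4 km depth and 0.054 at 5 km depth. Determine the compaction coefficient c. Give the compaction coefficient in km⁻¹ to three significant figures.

Athy: n(Z) = n₀ e^(−cZ) ⇒ n₁/n₂ = e^{c(Z₂−Z₁)} ⇒ c = ln(n₁/n₂)/(Z₂−Z₁)
c = ln(0.17/0.054) / (5 − 2.4) = ln(3.148) / 2.6 = 1.1468 / 2.6 = 0.4411 km⁻¹

0.441 km⁻¹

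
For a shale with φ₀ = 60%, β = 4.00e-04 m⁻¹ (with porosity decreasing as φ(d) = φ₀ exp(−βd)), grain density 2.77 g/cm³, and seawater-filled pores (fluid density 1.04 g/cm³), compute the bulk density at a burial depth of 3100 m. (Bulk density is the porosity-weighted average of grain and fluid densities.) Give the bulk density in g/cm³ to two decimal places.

2.47 g/cm³

Working in km (1 km = 1000 m; β in km⁻¹ = β in m⁻¹ × 1000):
Porosity at depth: φ = 0.6·exp(−0.4×3.1) = 0.6×0.2894 = 0.1736
Bulk density: ρ_b = (1−φ)ρ_g + φ·ρ_f = 0.8264×2.77 + 0.1736×1.04
       = 2.289 + 0.181 = 2.470 g/cm³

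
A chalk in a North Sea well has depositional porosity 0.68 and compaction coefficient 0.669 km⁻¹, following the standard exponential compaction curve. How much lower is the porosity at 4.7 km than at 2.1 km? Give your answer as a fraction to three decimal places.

n(2.1) = 0.68·e^(−0.669×2.1) = 0.1669
n(4.7) = 0.68·e^(−0.669×4.7) = 0.0293
Δn = 0.1669 − 0.0293 = 0.1376

0.138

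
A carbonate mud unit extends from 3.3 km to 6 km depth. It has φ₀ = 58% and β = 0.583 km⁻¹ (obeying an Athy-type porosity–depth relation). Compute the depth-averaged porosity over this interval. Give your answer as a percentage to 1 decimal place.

4.3%

⟨φ⟩ = (1/(z₂−z₁)) ∫ φ₀ e^(−βz) dz = φ₀·(e^(−β·z₁) − e^(−β·z₂)) / (β·(z₂−z₁))
e^(−0.583×3.3) = 0.1460; e^(−0.583×6) = 0.0303
⟨φ⟩ = 0.58 × (0.1460 − 0.0303) / (0.583 × 2.7) = 0.58 × 0.0736 = 0.0427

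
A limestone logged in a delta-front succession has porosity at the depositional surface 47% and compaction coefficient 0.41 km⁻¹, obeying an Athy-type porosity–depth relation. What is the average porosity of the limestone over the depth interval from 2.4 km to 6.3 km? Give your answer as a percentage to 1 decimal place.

8.8%

⟨n⟩ = (1/(Z₂−Z₁)) ∫ n₀ e^(−kZ) dZ = n₀·(e^(−k·Z₁) − e^(−k·Z₂)) / (k·(Z₂−Z₁))
e^(−0.41×2.4) = 0.3738; e^(−0.41×6.3) = 0.0755
⟨n⟩ = 0.47 × (0.3738 − 0.0755) / (0.41 × 3.9) = 0.47 × 0.1865 = 0.0877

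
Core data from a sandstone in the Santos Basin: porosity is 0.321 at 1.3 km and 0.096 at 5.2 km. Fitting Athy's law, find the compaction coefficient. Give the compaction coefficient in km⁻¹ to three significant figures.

Athy: phi(d) = phi₀ e^(−βd) ⇒ phi₁/phi₂ = e^{β(d₂−d₁)} ⇒ β = ln(phi₁/phi₂)/(d₂−d₁)
β = ln(0.321/0.096) / (5.2 − 1.3) = ln(3.344) / 3.9 = 1.2071 / 3.9 = 0.3095 km⁻¹

0.310 km⁻¹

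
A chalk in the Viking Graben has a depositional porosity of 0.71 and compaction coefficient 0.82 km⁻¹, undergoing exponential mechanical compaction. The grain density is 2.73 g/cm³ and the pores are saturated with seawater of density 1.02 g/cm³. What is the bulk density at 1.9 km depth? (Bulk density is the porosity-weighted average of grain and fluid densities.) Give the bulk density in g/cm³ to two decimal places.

2.47 g/cm³

Porosity at depth: n = 0.71·exp(−0.82×1.9) = 0.71×0.2106 = 0.1495
Bulk density: ρ_b = (1−n)ρ_g + n·ρ_f = 0.8505×2.73 + 0.1495×1.02
       = 2.322 + 0.152 = 2.474 g/cm³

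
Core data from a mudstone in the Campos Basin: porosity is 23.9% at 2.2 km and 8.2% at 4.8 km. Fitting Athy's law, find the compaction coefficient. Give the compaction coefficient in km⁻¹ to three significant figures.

Athy: φ(z) = φ₀ e^(−cz) ⇒ φ₁/φ₂ = e^{c(z₂−z₁)} ⇒ c = ln(φ₁/φ₂)/(z₂−z₁)
c = ln(0.239/0.082) / (4.8 − 2.2) = ln(2.915) / 2.6 = 1.0697 / 2.6 = 0.4114 km⁻¹

0.411 km⁻¹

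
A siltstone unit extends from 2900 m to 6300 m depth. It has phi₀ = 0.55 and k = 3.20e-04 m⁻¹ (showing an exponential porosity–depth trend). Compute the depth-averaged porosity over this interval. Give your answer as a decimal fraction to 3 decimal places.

0.133

Working in km (1 km = 1000 m; k in km⁻¹ = k in m⁻¹ × 1000):
⟨phi⟩ = (1/(z₂−z₁)) ∫ phi₀ e^(−kz) dz = phi₀·(e^(−k·z₁) − e^(−k·z₂)) / (k·(z₂−z₁))
e^(−0.32×2.9) = 0.3953; e^(−0.32×6.3) = 0.1332
⟨phi⟩ = 0.55 × (0.3953 − 0.1332) / (0.32 × 3.4) = 0.55 × 0.2410 = 0.1325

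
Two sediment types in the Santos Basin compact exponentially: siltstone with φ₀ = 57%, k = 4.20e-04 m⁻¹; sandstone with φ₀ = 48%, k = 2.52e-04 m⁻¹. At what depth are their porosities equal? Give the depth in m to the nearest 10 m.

Working in km (1 km = 1000 m; k in km⁻¹ = k in m⁻¹ × 1000):
Set φ₀ₐ e^(−kₐZ) = φ₀ᵦ e^(−kᵦZ) ⇒ ln(φ₀ₐ/φ₀ᵦ) = (kₐ − kᵦ)·Z
Z = ln(0.57/0.48) / (0.42 − 0.252) = 0.1719 / 0.168 = 1.023 km

1020 m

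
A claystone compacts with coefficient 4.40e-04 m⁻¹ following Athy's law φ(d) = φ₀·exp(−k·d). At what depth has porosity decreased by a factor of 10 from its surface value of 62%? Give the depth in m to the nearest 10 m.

Working in km (1 km = 1000 m; k in km⁻¹ = k in m⁻¹ × 1000):
φ/φ₀ = 1/10 ⇒ exp(−k·d) = 1/10 ⇒ d = ln(10) / k
d = 2.3026 / 0.44 = 5.233 km

5230 m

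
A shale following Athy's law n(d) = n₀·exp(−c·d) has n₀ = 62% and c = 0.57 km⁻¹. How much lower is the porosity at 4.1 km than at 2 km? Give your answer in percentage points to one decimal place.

13.8 percentage points

n(2) = 0.62·e^(−0.57×2) = 0.1983
n(4.1) = 0.62·e^(−0.57×4.1) = 0.0599
Δn = 0.1983 − 0.0599 = 0.1384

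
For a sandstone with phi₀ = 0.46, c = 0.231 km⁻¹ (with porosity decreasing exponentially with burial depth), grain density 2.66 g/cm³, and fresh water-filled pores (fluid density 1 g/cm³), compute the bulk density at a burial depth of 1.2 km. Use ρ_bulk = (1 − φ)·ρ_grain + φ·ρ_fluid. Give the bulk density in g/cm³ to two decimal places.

2.08 g/cm³

Porosity at depth: phi = 0.46·exp(−0.231×1.2) = 0.46×0.7579 = 0.3486
Bulk density: ρ_b = (1−phi)ρ_g + phi·ρ_f = 0.6514×2.66 + 0.3486×1
       = 1.733 + 0.349 = 2.081 g/cm³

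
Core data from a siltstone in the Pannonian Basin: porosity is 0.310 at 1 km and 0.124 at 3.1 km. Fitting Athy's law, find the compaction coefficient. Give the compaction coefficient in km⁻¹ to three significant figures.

0.436 km⁻¹

Athy: n(d) = n₀ e^(−cd) ⇒ n₁/n₂ = e^{c(d₂−d₁)} ⇒ c = ln(n₁/n₂)/(d₂−d₁)
c = ln(0.31/0.124) / (3.1 − 1) = ln(2.5) / 2.1 = 0.9163 / 2.1 = 0.4363 km⁻¹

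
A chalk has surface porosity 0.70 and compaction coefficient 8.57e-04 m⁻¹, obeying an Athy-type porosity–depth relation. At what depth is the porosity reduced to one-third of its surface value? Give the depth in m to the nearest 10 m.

1280 m

Working in km (1 km = 1000 m; c in km⁻¹ = c in m⁻¹ × 1000):
n/n₀ = 1/3 ⇒ exp(−c·z) = 1/3 ⇒ z = ln(3) / c
z = 1.0986 / 0.857 = 1.282 km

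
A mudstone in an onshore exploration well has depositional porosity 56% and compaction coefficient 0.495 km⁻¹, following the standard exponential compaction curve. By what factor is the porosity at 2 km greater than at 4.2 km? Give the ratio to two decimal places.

φ(Z₁)/φ(Z₂) = e^(−c·Z₁)/e^(−c·Z₂) = e^{c(Z₂−Z₁)}
= exp(0.495 × 2.2) = exp(1.089) = 2.9713

2.97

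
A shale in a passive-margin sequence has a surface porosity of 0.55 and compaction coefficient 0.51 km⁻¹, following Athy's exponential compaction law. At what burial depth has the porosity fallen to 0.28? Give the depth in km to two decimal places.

Invert Athy's law: Z = ln(φ₀/φ) / c
Z = ln(0.55/0.28) / 0.51 = ln(1.964) / 0.51 = 0.6751 / 0.51 = 1.324 km

1.32 km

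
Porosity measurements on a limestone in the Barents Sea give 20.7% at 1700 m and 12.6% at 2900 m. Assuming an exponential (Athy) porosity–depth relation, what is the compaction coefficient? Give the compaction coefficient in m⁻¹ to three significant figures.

Working in km (1 km = 1000 m; k in km⁻¹ = k in m⁻¹ × 1000):
Athy: n(Z) = n₀ e^(−kZ) ⇒ n₁/n₂ = e^{k(Z₂−Z₁)} ⇒ k = ln(n₁/n₂)/(Z₂−Z₁)
k = ln(0.207/0.126) / (2.9 − 1.7) = ln(1.643) / 1.2 = 0.4964 / 1.2 = 0.4137 km⁻¹

0.000414 m⁻¹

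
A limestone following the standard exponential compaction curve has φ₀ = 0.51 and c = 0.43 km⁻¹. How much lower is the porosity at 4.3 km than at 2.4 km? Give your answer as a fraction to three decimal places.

0.101

φ(2.4) = 0.51·e^(−0.43×2.4) = 0.1817
φ(4.3) = 0.51·e^(−0.43×4.3) = 0.0803
Δφ = 0.1817 − 0.0803 = 0.1014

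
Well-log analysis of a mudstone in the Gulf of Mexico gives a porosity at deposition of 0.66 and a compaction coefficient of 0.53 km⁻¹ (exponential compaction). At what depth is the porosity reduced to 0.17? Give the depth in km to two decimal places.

2.56 km

Invert Athy's law: Z = ln(phi₀/phi) / c
Z = ln(0.66/0.17) / 0.53 = ln(3.882) / 0.53 = 1.3564 / 0.53 = 2.559 km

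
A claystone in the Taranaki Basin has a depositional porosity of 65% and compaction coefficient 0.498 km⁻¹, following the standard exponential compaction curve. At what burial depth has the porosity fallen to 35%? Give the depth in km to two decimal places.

1.24 km

Invert Athy's law: Z = ln(n₀/n) / β
Z = ln(0.65/0.35) / 0.498 = ln(1.857) / 0.498 = 0.6190 / 0.498 = 1.243 km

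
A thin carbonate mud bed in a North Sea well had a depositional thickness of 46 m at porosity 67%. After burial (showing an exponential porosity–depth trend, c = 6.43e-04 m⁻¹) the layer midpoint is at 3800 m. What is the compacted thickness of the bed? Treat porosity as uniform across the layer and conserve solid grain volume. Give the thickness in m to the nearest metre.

16 m

Working in km (1 km = 1000 m; c in km⁻¹ = c in m⁻¹ × 1000):
Porosity at 3.8 km: n = 0.67·exp(−0.643×3.8) = 0.0582
Solid-volume conservation: h(1−n) = h₀(1−n₀) ⇒ h = h₀·(1−n₀)/(1−n)
h = 0.046 × (1 − 0.67)/(1 − 0.0582) = 0.046 × 0.3504 = 0.0161 km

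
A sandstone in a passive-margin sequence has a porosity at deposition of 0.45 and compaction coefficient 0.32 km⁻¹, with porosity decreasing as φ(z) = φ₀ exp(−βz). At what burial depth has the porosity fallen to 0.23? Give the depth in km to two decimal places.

Invert Athy's law: z = ln(φ₀/φ) / β
z = ln(0.45/0.23) / 0.32 = ln(1.957) / 0.32 = 0.6712 / 0.32 = 2.097 km

2.10 km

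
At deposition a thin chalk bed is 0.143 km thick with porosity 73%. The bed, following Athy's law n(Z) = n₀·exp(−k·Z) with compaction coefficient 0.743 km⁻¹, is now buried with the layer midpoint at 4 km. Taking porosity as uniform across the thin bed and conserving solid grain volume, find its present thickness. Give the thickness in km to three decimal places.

0.040 km

Porosity at 4 km: n = 0.73·exp(−0.743×4) = 0.0374
Solid-volume conservation: h(1−n) = h₀(1−n₀) ⇒ h = h₀·(1−n₀)/(1−n)
h = 0.143 × (1 − 0.73)/(1 − 0.0374) = 0.143 × 0.2805 = 0.0401 km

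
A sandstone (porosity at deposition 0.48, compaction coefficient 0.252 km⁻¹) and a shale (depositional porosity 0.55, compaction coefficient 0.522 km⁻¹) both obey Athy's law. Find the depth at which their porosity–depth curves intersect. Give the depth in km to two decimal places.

0.50 km

Set φ₀ₐ e^(−kₐZ) = φ₀ᵦ e^(−kᵦZ) ⇒ ln(φ₀ₐ/φ₀ᵦ) = (kₐ − kᵦ)·Z
Z = ln(0.48/0.55) / (0.252 − 0.522) = -0.1361 / -0.27 = 0.504 km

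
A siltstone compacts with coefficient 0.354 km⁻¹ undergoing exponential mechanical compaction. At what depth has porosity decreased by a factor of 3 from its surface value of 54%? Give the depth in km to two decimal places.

3.10 km

φ/φ₀ = 1/3 ⇒ exp(−c·z) = 1/3 ⇒ z = ln(3) / c
z = 1.0986 / 0.354 = 3.103 km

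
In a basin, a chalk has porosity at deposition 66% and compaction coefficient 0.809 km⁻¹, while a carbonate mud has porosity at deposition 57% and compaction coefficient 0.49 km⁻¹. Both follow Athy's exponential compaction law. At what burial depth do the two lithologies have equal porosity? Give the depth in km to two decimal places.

0.46 km

Set phi₀ₐ e^(−kₐz) = phi₀ᵦ e^(−kᵦz) ⇒ ln(phi₀ₐ/phi₀ᵦ) = (kₐ − kᵦ)·z
z = ln(0.66/0.57) / (0.809 − 0.49) = 0.1466 / 0.319 = 0.460 km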